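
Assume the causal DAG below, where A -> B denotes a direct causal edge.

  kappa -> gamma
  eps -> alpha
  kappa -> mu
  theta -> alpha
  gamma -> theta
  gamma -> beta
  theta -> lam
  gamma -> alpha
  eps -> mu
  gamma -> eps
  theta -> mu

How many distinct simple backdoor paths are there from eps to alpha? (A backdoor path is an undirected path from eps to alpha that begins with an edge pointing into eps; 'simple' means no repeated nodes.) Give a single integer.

3

A backdoor path from eps to alpha is any simple undirected path whose first edge points into eps (i.e. leaves eps via a parent).
Parents of eps: {gamma}.
Enumerating:
  P1: eps <- gamma <- kappa -> mu <- theta -> alpha
  P2: eps <- gamma -> theta -> alpha
  P3: eps <- gamma -> alpha
That exhausts the simple backdoor paths. Count: 3.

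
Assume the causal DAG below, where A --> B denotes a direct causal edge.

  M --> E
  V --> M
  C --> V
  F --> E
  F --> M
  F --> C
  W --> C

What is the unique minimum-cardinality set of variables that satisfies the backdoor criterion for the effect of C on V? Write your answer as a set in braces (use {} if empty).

{}

Variables eligible for adjustment (non-descendants of C, excluding C and V): {F, W}.
Backdoor paths from C to V:
  P1: C <- F -> M <- V
  P2: C <- F -> E <- M <- V
Each backdoor path contains an unconditioned collider, so every path is already blocked with the empty conditioning set:
  P1: blocked at collider M (neither it nor any descendant is in the conditioning set).
  P2: blocked at collider E (neither it nor any descendant is in the conditioning set).
The empty set is therefore the unique smallest valid set.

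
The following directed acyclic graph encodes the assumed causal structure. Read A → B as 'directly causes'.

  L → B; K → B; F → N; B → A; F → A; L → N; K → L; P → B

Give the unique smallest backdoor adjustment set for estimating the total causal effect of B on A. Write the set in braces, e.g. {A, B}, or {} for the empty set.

{}

Variables eligible for adjustment (non-descendants of B, excluding B and A): {F, K, L, N, P}.
Backdoor paths from B to A:
  P1: B <- K -> L -> N <- F -> A
  P2: B <- L -> N <- F -> A
Each backdoor path contains an unconditioned collider, so every path is already blocked with the empty conditioning set:
  P1: blocked at collider N (neither it nor any descendant is in the conditioning set).
  P2: blocked at collider N (neither it nor any descendant is in the conditioning set).
The empty set is therefore the unique smallest valid set.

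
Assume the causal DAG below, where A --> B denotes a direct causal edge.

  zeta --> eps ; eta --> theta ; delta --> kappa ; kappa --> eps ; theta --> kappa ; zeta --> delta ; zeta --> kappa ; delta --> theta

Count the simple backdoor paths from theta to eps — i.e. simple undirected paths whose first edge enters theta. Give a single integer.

4

A backdoor path from theta to eps is any simple undirected path whose first edge points into theta (i.e. leaves theta via a parent).
Parents of theta: {delta, eta}.
Enumerating:
  P1: theta <- delta <- zeta -> kappa -> eps
  P2: theta <- delta <- zeta -> eps
  P3: theta <- delta -> kappa <- zeta -> eps
  P4: theta <- delta -> kappa -> eps
That exhausts the simple backdoor paths. Count: 4.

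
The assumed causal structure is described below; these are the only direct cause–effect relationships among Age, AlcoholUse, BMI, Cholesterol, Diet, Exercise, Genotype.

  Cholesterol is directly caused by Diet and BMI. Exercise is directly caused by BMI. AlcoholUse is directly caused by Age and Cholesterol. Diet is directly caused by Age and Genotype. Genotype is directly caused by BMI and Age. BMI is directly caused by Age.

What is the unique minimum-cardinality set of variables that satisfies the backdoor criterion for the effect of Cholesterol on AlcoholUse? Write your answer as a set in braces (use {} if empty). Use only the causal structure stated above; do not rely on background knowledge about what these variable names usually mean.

Variables eligible for adjustment (non-descendants of Cholesterol, excluding Cholesterol and AlcoholUse): {Age, BMI, Diet, Exercise, Genotype}.
Backdoor paths from Cholesterol to AlcoholUse:
  P1: Cholesterol <- BMI <- Age -> AlcoholUse
  P2: Cholesterol <- BMI -> Genotype <- Age -> AlcoholUse
  P3: Cholesterol <- BMI -> Genotype -> Diet <- Age -> AlcoholUse
  P4: Cholesterol <- Diet <- Age -> AlcoholUse
  P5: Cholesterol <- Diet <- Genotype <- Age -> AlcoholUse
  P6: Cholesterol <- Diet <- Genotype <- BMI <- Age -> AlcoholUse
The empty set is not sufficient: P1 (Cholesterol <- BMI <- Age -> AlcoholUse) has no collider blocking it and no conditioned non-collider, so it is open.
Try {Age}:
  P1: blocked at fork node Age ∈ conditioning set.
  P2: blocked at collider Genotype (neither it nor any descendant is in the conditioning set).
  P3: blocked at collider Diet (neither it nor any descendant is in the conditioning set).
  P4: blocked at fork node Age ∈ conditioning set.
  P5: blocked at fork node Age ∈ conditioning set.
  P6: blocked at fork node Age ∈ conditioning set.
{Age} contains no descendant of Cholesterol and blocks every backdoor path.
No other singleton works — e.g. {BMI} leaves P4 open — so {Age} is the unique smallest valid adjustment set.

{Age}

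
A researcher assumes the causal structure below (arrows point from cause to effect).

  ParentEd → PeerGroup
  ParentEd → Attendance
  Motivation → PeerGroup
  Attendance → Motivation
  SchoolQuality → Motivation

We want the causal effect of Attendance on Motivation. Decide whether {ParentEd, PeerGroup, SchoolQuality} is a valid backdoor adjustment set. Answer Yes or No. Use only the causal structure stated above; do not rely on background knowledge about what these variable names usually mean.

No

Backdoor paths from Attendance to Motivation (paths whose first edge points into Attendance):
  P1: Attendance <- ParentEd -> PeerGroup <- Motivation
Condition 1 (no descendant of Attendance in the set): FAILS — PeerGroup is a descendant of Attendance.
Condition 2 (every backdoor path blocked by {ParentEd, PeerGroup, SchoolQuality}):
  P1: blocked at fork node ParentEd ∈ conditioning set.
{ParentEd, PeerGroup, SchoolQuality} does not satisfy the backdoor criterion.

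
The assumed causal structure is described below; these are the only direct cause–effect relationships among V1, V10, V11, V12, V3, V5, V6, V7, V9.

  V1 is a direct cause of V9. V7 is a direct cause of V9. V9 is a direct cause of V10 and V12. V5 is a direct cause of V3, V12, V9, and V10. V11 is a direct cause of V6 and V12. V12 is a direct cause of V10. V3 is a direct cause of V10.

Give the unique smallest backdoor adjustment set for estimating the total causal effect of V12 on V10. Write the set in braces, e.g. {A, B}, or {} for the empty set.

{V5, V9}

Variables eligible for adjustment (non-descendants of V12, excluding V12 and V10): {V1, V11, V3, V5, V6, V7, V9}.
Backdoor paths from V12 to V10:
  P1: V12 <- V5 -> V9 -> V10
  P2: V12 <- V5 -> V3 -> V10
  P3: V12 <- V5 -> V10
  P4: V12 <- V9 <- V5 -> V3 -> V10
  P5: V12 <- V9 <- V5 -> V10
  P6: V12 <- V9 -> V10
The empty set is not sufficient: P1 (V12 <- V5 -> V9 -> V10) has no collider blocking it and no conditioned non-collider, so it is open.
Try {V5, V9}:
  P1: blocked at fork node V5 ∈ conditioning set.
  P2: blocked at fork node V5 ∈ conditioning set.
  P3: blocked at fork node V5 ∈ conditioning set.
  P4: blocked at chain node V9 ∈ conditioning set.
  P5: blocked at chain node V9 ∈ conditioning set.
  P6: blocked at fork node V9 ∈ conditioning set.
{V5, V9} contains no descendant of V12 and blocks every backdoor path.
Every element of {V5, V9} is needed (dropping V5 leaves P2 open; dropping V9 leaves P6 open), so no proper subset is valid.
Among all size-2 subsets of the eligible variables, only {V5, V9} blocks every backdoor path, so it is the unique smallest valid adjustment set.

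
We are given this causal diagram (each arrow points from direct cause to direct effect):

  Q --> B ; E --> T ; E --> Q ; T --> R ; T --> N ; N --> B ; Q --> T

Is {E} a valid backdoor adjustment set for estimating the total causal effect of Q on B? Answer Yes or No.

Yes

Backdoor paths from Q to B (paths whose first edge points into Q):
  P1: Q <- E -> T -> N -> B
Condition 1 (no descendant of Q in the set): holds — descendants of Q are {B, N, R, T}; none are in {E}.
Condition 2 (every backdoor path blocked by {E}):
  P1: blocked at fork node E ∈ conditioning set.
{E} satisfies the backdoor criterion.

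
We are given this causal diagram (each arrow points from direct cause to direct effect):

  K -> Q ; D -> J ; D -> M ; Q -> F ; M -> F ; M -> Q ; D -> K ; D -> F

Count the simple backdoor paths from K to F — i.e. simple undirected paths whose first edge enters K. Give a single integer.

3

A backdoor path from K to F is any simple undirected path whose first edge points into K (i.e. leaves K via a parent).
Parents of K: {D}.
Enumerating:
  P1: K <- D -> M -> Q -> F
  P2: K <- D -> M -> F
  P3: K <- D -> F
That exhausts the simple backdoor paths. Count: 3.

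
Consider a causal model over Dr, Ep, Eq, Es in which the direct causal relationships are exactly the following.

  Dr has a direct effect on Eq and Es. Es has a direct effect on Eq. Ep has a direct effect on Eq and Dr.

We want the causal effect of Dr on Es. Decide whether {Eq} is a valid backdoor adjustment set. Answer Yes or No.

Backdoor paths from Dr to Es (paths whose first edge points into Dr):
  P1: Dr <- Ep -> Eq <- Es
Condition 1 (no descendant of Dr in the set): FAILS — Eq is a descendant of Dr.
Condition 2 (every backdoor path blocked by {Eq}):
  P1: open — collider(s) Eq are conditioned on (or have a conditioned descendant) and no non-collider on the path is in the set.
{Eq} does not satisfy the backdoor criterion.

No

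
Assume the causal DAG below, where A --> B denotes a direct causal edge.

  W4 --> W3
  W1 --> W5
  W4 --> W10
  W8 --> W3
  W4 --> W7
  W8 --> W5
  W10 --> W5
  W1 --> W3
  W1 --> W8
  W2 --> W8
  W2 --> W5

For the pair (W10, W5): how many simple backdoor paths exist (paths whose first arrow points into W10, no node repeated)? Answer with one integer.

6

A backdoor path from W10 to W5 is any simple undirected path whose first edge points into W10 (i.e. leaves W10 via a parent).
Parents of W10: {W4}.
Enumerating:
  P1: W10 <- W4 -> W3 <- W1 -> W8 <- W2 -> W5
  P2: W10 <- W4 -> W3 <- W1 -> W8 -> W5
  P3: W10 <- W4 -> W3 <- W1 -> W5
  P4: W10 <- W4 -> W3 <- W8 <- W1 -> W5
  P5: W10 <- W4 -> W3 <- W8 <- W2 -> W5
  P6: W10 <- W4 -> W3 <- W8 -> W5
That exhausts the simple backdoor paths. Count: 6.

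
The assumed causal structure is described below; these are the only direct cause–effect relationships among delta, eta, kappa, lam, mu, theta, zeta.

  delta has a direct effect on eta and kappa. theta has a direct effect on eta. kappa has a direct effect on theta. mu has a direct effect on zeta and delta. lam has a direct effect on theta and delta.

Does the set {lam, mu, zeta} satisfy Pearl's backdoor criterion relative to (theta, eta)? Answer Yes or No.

No

Backdoor paths from theta to eta (paths whose first edge points into theta):
  P1: theta <- lam -> delta -> eta
  P2: theta <- kappa <- delta -> eta
Condition 1 (no descendant of theta in the set): holds — descendants of theta are {eta}; none are in {lam, mu, zeta}.
Condition 2 (every backdoor path blocked by {lam, mu, zeta}):
  P1: blocked at fork node lam ∈ conditioning set.
  P2: open — no interior node is in the conditioning set.
{lam, mu, zeta} does not satisfy the backdoor criterion.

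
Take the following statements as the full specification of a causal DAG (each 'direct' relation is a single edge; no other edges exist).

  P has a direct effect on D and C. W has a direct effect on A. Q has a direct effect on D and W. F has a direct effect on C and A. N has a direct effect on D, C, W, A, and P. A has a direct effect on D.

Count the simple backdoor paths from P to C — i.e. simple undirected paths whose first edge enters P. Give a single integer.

A backdoor path from P to C is any simple undirected path whose first edge points into P (i.e. leaves P via a parent).
Parents of P: {N}.
Enumerating:
  P1: P <- N -> W <- Q -> D <- A <- F -> C
  P2: P <- N -> W -> A <- F -> C
  P3: P <- N -> A <- F -> C
  P4: P <- N -> C
  P5: P <- N -> D <- Q -> W -> A <- F -> C
  P6: P <- N -> D <- A <- F -> C
That exhausts the simple backdoor paths. Count: 6.

6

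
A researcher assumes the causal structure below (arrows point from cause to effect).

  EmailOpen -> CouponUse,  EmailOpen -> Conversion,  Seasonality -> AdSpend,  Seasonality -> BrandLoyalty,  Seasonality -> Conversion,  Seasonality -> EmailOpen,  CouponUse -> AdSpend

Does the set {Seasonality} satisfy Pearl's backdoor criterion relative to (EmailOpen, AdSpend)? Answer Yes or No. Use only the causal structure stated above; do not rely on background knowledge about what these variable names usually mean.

Yes

Backdoor paths from EmailOpen to AdSpend (paths whose first edge points into EmailOpen):
  P1: EmailOpen <- Seasonality -> AdSpend
Condition 1 (no descendant of EmailOpen in the set): holds — descendants of EmailOpen are {AdSpend, Conversion, CouponUse}; none are in {Seasonality}.
Condition 2 (every backdoor path blocked by {Seasonality}):
  P1: blocked at fork node Seasonality ∈ conditioning set.
{Seasonality} satisfies the backdoor criterion.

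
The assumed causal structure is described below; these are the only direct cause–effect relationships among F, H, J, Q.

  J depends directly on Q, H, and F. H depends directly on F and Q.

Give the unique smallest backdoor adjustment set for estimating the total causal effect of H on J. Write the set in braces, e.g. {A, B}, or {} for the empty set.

Variables eligible for adjustment (non-descendants of H, excluding H and J): {F, Q}.
Backdoor paths from H to J:
  P1: H <- F -> J
  P2: H <- Q -> J
The empty set is not sufficient: P1 (H <- F -> J) has no collider blocking it and no conditioned non-collider, so it is open.
Try {F, Q}:
  P1: blocked at fork node F ∈ conditioning set.
  P2: blocked at fork node Q ∈ conditioning set.
{F, Q} contains no descendant of H and blocks every backdoor path.
Every element of {F, Q} is needed (dropping F leaves P1 open; dropping Q leaves P2 open), so no proper subset is valid.
Among all size-2 subsets of the eligible variables, only {F, Q} blocks every backdoor path, so it is the unique smallest valid adjustment set.

{F, Q}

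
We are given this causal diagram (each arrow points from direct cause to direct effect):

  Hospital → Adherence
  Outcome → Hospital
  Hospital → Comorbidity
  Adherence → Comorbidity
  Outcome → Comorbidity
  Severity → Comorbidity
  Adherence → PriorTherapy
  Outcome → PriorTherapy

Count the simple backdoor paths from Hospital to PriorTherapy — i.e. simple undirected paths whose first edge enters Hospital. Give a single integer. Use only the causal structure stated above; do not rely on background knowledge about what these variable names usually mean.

2

A backdoor path from Hospital to PriorTherapy is any simple undirected path whose first edge points into Hospital (i.e. leaves Hospital via a parent).
Parents of Hospital: {Outcome}.
Enumerating:
  P1: Hospital <- Outcome -> Comorbidity <- Adherence -> PriorTherapy
  P2: Hospital <- Outcome -> PriorTherapy
That exhausts the simple backdoor paths. Count: 2.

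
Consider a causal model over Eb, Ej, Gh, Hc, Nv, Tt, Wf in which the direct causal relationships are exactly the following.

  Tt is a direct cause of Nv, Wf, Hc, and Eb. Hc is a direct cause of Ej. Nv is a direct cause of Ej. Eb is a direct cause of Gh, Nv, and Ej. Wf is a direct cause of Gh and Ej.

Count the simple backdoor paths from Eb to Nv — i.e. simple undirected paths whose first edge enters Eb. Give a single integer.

3

A backdoor path from Eb to Nv is any simple undirected path whose first edge points into Eb (i.e. leaves Eb via a parent).
Parents of Eb: {Tt}.
Enumerating:
  P1: Eb <- Tt -> Wf -> Ej <- Nv
  P2: Eb <- Tt -> Nv
  P3: Eb <- Tt -> Hc -> Ej <- Nv
That exhausts the simple backdoor paths. Count: 3.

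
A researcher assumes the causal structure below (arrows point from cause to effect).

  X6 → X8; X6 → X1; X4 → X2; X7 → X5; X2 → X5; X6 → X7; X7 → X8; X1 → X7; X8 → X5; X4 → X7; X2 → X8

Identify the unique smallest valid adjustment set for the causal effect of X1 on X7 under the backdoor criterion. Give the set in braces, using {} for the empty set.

Variables eligible for adjustment (non-descendants of X1, excluding X1 and X7): {X2, X4, X6}.
Backdoor paths from X1 to X7:
  P1: X1 <- X6 -> X7
  P2: X1 <- X6 -> X8 <- X2 <- X4 -> X7
  P3: X1 <- X6 -> X8 <- X2 -> X5 <- X7
  P4: X1 <- X6 -> X8 <- X7
  P5: X1 <- X6 -> X8 -> X5 <- X2 <- X4 -> X7
  P6: X1 <- X6 -> X8 -> X5 <- X7
The empty set is not sufficient: P1 (X1 <- X6 -> X7) has no collider blocking it and no conditioned non-collider, so it is open.
Try {X6}:
  P1: blocked at fork node X6 ∈ conditioning set.
  P2: blocked at fork node X6 ∈ conditioning set.
  P3: blocked at fork node X6 ∈ conditioning set.
  P4: blocked at fork node X6 ∈ conditioning set.
  P5: blocked at fork node X6 ∈ conditioning set.
  P6: blocked at fork node X6 ∈ conditioning set.
{X6} contains no descendant of X1 and blocks every backdoor path.
No other singleton works — e.g. {X4} leaves P1 open — so {X6} is the unique smallest valid adjustment set.

{X6}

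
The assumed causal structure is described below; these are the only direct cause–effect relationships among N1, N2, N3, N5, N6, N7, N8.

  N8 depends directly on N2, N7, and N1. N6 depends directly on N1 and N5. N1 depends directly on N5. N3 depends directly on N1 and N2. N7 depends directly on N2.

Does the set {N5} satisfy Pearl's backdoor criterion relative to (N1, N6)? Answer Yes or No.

Yes

Backdoor paths from N1 to N6 (paths whose first edge points into N1):
  P1: N1 <- N5 -> N6
Condition 1 (no descendant of N1 in the set): holds — descendants of N1 are {N3, N6, N8}; none are in {N5}.
Condition 2 (every backdoor path blocked by {N5}):
  P1: blocked at fork node N5 ∈ conditioning set.
{N5} satisfies the backdoor criterion.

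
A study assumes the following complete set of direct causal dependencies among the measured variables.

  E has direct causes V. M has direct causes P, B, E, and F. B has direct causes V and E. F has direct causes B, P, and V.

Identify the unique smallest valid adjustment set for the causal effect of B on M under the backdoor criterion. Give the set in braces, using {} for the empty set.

{E, V}

Variables eligible for adjustment (non-descendants of B, excluding B and M): {E, P, V}.
Backdoor paths from B to M:
  P1: B <- V -> E -> M
  P2: B <- V -> F <- P -> M
  P3: B <- V -> F -> M
  P4: B <- E <- V -> F <- P -> M
  P5: B <- E <- V -> F -> M
  P6: B <- E -> M
The empty set is not sufficient: P1 (B <- V -> E -> M) has no collider blocking it and no conditioned non-collider, so it is open.
Try {E, V}:
  P1: blocked at fork node V ∈ conditioning set.
  P2: blocked at fork node V ∈ conditioning set.
  P3: blocked at fork node V ∈ conditioning set.
  P4: blocked at chain node E ∈ conditioning set.
  P5: blocked at chain node E ∈ conditioning set.
  P6: blocked at fork node E ∈ conditioning set.
{E, V} contains no descendant of B and blocks every backdoor path.
Every element of {E, V} is needed (dropping E leaves P6 open; dropping V leaves P3 open), so no proper subset is valid.
Among all size-2 subsets of the eligible variables, only {E, V} blocks every backdoor path, so it is the unique smallest valid adjustment set.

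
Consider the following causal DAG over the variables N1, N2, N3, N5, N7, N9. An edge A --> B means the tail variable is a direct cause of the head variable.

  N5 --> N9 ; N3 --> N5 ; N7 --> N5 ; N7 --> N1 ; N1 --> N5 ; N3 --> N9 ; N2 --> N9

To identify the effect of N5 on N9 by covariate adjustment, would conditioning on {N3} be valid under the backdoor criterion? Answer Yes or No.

Yes

Backdoor paths from N5 to N9 (paths whose first edge points into N5):
  P1: N5 <- N3 -> N9
Condition 1 (no descendant of N5 in the set): holds — descendants of N5 are {N9}; none are in {N3}.
Condition 2 (every backdoor path blocked by {N3}):
  P1: blocked at fork node N3 ∈ conditioning set.
{N3} satisfies the backdoor criterion.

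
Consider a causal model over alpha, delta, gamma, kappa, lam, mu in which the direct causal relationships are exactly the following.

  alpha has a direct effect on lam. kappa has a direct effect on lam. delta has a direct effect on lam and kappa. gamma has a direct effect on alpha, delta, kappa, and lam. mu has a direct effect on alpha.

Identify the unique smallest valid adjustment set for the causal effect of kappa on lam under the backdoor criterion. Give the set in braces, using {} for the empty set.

{delta, gamma}

Variables eligible for adjustment (non-descendants of kappa, excluding kappa and lam): {alpha, delta, gamma, mu}.
Backdoor paths from kappa to lam:
  P1: kappa <- gamma -> delta -> lam
  P2: kappa <- gamma -> alpha -> lam
  P3: kappa <- gamma -> lam
  P4: kappa <- delta <- gamma -> alpha -> lam
  P5: kappa <- delta <- gamma -> lam
  P6: kappa <- delta -> lam
The empty set is not sufficient: P1 (kappa <- gamma -> delta -> lam) has no collider blocking it and no conditioned non-collider, so it is open.
Try {delta, gamma}:
  P1: blocked at fork node gamma ∈ conditioning set.
  P2: blocked at fork node gamma ∈ conditioning set.
  P3: blocked at fork node gamma ∈ conditioning set.
  P4: blocked at chain node delta ∈ conditioning set.
  P5: blocked at chain node delta ∈ conditioning set.
  P6: blocked at fork node delta ∈ conditioning set.
{delta, gamma} contains no descendant of kappa and blocks every backdoor path.
Every element of {delta, gamma} is needed (dropping delta leaves P6 open; dropping gamma leaves P2 open), so no proper subset is valid.
Among all size-2 subsets of the eligible variables, only {delta, gamma} blocks every backdoor path, so it is the unique smallest valid adjustment set.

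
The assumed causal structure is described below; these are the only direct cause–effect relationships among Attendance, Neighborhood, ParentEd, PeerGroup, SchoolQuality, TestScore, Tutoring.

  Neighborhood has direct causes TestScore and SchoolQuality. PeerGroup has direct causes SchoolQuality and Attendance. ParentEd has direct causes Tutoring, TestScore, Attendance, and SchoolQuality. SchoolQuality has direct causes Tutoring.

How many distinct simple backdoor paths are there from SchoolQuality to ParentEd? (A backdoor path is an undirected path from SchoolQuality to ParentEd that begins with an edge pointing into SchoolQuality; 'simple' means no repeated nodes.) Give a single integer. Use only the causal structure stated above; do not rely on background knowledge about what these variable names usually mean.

A backdoor path from SchoolQuality to ParentEd is any simple undirected path whose first edge points into SchoolQuality (i.e. leaves SchoolQuality via a parent).
Parents of SchoolQuality: {Tutoring}.
Enumerating:
  P1: SchoolQuality <- Tutoring -> ParentEd
That exhausts the simple backdoor paths. Count: 1.

1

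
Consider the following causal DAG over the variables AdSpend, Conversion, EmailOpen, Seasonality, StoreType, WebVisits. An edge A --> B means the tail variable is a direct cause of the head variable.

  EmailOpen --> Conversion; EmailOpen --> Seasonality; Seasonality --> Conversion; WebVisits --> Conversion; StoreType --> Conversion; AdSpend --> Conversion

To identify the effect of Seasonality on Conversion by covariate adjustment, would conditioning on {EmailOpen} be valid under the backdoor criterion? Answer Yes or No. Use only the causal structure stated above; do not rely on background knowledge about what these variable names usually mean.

Backdoor paths from Seasonality to Conversion (paths whose first edge points into Seasonality):
  P1: Seasonality <- EmailOpen -> Conversion
Condition 1 (no descendant of Seasonality in the set): holds — descendants of Seasonality are {Conversion}; none are in {EmailOpen}.
Condition 2 (every backdoor path blocked by {EmailOpen}):
  P1: blocked at fork node EmailOpen ∈ conditioning set.
{EmailOpen} satisfies the backdoor criterion.

Yes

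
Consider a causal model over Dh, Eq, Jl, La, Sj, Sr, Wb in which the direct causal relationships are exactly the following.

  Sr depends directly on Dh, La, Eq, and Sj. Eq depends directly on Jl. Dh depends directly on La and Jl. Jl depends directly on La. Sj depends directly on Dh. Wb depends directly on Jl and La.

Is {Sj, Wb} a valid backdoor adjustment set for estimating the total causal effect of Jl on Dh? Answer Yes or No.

No

Backdoor paths from Jl to Dh (paths whose first edge points into Jl):
  P1: Jl <- La -> Dh
  P2: Jl <- La -> Sr <- Dh
  P3: Jl <- La -> Sr <- Sj <- Dh
Condition 1 (no descendant of Jl in the set): FAILS — Sj and Wb are descendants of Jl.
Condition 2 (every backdoor path blocked by {Sj, Wb}):
  P1: open — no interior node is in the conditioning set.
  P2: blocked at collider Sr (neither it nor any descendant is in the conditioning set).
  P3: blocked at collider Sr (neither it nor any descendant is in the conditioning set).
{Sj, Wb} does not satisfy the backdoor criterion.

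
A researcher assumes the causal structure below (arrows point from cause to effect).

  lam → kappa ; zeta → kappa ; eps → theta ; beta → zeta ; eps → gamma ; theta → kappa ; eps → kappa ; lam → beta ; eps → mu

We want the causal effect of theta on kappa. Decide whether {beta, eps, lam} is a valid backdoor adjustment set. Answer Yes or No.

Yes

Backdoor paths from theta to kappa (paths whose first edge points into theta):
  P1: theta <- eps -> kappa
Condition 1 (no descendant of theta in the set): holds — descendants of theta are {kappa}; none are in {beta, eps, lam}.
Condition 2 (every backdoor path blocked by {beta, eps, lam}):
  P1: blocked at fork node eps ∈ conditioning set.
{beta, eps, lam} satisfies the backdoor criterion.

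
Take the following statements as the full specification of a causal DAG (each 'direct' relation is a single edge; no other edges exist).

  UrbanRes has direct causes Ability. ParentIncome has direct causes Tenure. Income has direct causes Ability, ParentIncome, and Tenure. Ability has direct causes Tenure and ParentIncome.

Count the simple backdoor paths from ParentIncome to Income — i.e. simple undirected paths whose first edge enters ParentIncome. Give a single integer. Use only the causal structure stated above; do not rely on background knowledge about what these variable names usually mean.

2

A backdoor path from ParentIncome to Income is any simple undirected path whose first edge points into ParentIncome (i.e. leaves ParentIncome via a parent).
Parents of ParentIncome: {Tenure}.
Enumerating:
  P1: ParentIncome <- Tenure -> Ability -> Income
  P2: ParentIncome <- Tenure -> Income
That exhausts the simple backdoor paths. Count: 2.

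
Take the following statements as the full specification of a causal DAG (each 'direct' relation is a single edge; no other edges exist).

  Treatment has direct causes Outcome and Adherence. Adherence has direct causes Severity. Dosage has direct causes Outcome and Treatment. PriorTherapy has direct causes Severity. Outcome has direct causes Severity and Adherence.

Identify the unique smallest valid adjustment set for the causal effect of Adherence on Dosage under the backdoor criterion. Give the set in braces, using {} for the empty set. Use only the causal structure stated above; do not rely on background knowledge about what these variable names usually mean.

Variables eligible for adjustment (non-descendants of Adherence, excluding Adherence and Dosage): {PriorTherapy, Severity}.
Backdoor paths from Adherence to Dosage:
  P1: Adherence <- Severity -> Outcome -> Treatment -> Dosage
  P2: Adherence <- Severity -> Outcome -> Dosage
The empty set is not sufficient: P1 (Adherence <- Severity -> Outcome -> Treatment -> Dosage) has no collider blocking it and no conditioned non-collider, so it is open.
Try {Severity}:
  P1: blocked at fork node Severity ∈ conditioning set.
  P2: blocked at fork node Severity ∈ conditioning set.
{Severity} contains no descendant of Adherence and blocks every backdoor path.
No other singleton works — e.g. {PriorTherapy} leaves P1 open — so {Severity} is the unique smallest valid adjustment set.

{Severity}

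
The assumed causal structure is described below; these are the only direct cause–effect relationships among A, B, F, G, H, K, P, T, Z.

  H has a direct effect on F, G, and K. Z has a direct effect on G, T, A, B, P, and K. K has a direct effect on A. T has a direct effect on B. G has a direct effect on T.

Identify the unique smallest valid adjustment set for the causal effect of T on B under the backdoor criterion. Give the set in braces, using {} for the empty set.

Variables eligible for adjustment (non-descendants of T, excluding T and B): {A, F, G, H, K, P, Z}.
Backdoor paths from T to B:
  P1: T <- Z -> B
  P2: T <- G <- Z -> B
  P3: T <- G <- H -> K <- Z -> B
  P4: T <- G <- H -> K -> A <- Z -> B
The empty set is not sufficient: P1 (T <- Z -> B) has no collider blocking it and no conditioned non-collider, so it is open.
Try {Z}:
  P1: blocked at fork node Z ∈ conditioning set.
  P2: blocked at fork node Z ∈ conditioning set.
  P3: blocked at collider K (neither it nor any descendant is in the conditioning set).
  P4: blocked at collider A (neither it nor any descendant is in the conditioning set).
{Z} contains no descendant of T and blocks every backdoor path.
No other singleton works — e.g. {H} leaves P1 open — so {Z} is the unique smallest valid adjustment set.

{Z}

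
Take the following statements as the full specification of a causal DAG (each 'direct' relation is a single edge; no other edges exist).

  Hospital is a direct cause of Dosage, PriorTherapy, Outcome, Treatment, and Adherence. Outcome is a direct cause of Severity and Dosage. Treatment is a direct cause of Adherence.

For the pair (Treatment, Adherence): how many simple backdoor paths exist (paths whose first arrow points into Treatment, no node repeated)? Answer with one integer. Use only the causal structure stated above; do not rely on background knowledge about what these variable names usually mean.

A backdoor path from Treatment to Adherence is any simple undirected path whose first edge points into Treatment (i.e. leaves Treatment via a parent).
Parents of Treatment: {Hospital}.
Enumerating:
  P1: Treatment <- Hospital -> Adherence
That exhausts the simple backdoor paths. Count: 1.

1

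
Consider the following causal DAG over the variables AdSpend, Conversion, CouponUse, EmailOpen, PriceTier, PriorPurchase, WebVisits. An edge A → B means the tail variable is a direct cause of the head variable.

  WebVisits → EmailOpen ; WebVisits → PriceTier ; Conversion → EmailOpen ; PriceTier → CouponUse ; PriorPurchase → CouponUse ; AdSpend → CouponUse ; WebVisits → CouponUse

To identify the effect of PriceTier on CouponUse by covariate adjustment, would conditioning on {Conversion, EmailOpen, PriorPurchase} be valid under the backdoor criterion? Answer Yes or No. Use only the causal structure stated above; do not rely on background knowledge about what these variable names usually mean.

Backdoor paths from PriceTier to CouponUse (paths whose first edge points into PriceTier):
  P1: PriceTier <- WebVisits -> CouponUse
Condition 1 (no descendant of PriceTier in the set): holds — descendants of PriceTier are {CouponUse}; none are in {Conversion, EmailOpen, PriorPurchase}.
Condition 2 (every backdoor path blocked by {Conversion, EmailOpen, PriorPurchase}):
  P1: open — no interior node is in the conditioning set.
{Conversion, EmailOpen, PriorPurchase} does not satisfy the backdoor criterion.

No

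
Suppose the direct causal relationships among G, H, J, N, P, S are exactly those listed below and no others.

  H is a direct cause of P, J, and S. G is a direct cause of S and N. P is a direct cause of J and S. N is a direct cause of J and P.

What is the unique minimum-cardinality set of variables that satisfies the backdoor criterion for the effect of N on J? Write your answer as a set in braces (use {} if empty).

Variables eligible for adjustment (non-descendants of N, excluding N and J): {G, H}.
Backdoor paths from N to J:
  P1: N <- G -> S <- H -> P -> J
  P2: N <- G -> S <- H -> J
  P3: N <- G -> S <- P <- H -> J
  P4: N <- G -> S <- P -> J
Each backdoor path contains an unconditioned collider, so every path is already blocked with the empty conditioning set:
  P1: blocked at collider S (neither it nor any descendant is in the conditioning set).
  P2: blocked at collider S (neither it nor any descendant is in the conditioning set).
  P3: blocked at collider S (neither it nor any descendant is in the conditioning set).
  P4: blocked at collider S (neither it nor any descendant is in the conditioning set).
The empty set is therefore the unique smallest valid set.

{}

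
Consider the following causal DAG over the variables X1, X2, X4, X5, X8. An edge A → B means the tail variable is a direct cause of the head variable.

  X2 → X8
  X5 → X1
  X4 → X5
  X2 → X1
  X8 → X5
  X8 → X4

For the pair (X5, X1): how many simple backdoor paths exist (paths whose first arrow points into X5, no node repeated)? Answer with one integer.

2

A backdoor path from X5 to X1 is any simple undirected path whose first edge points into X5 (i.e. leaves X5 via a parent).
Parents of X5: {X4, X8}.
Enumerating:
  P1: X5 <- X8 <- X2 -> X1
  P2: X5 <- X4 <- X8 <- X2 -> X1
That exhausts the simple backdoor paths. Count: 2.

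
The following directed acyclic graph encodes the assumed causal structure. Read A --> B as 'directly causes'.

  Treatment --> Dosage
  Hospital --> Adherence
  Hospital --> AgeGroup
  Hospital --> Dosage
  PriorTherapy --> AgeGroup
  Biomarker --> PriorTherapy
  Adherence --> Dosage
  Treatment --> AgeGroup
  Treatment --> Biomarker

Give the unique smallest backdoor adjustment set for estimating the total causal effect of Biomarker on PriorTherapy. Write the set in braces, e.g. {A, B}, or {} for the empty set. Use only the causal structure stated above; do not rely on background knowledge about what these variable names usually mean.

{}

Variables eligible for adjustment (non-descendants of Biomarker, excluding Biomarker and PriorTherapy): {Adherence, Dosage, Hospital, Treatment}.
Backdoor paths from Biomarker to PriorTherapy:
  P1: Biomarker <- Treatment -> Dosage <- Hospital -> AgeGroup <- PriorTherapy
  P2: Biomarker <- Treatment -> Dosage <- Adherence <- Hospital -> AgeGroup <- PriorTherapy
  P3: Biomarker <- Treatment -> AgeGroup <- PriorTherapy
Each backdoor path contains an unconditioned collider, so every path is already blocked with the empty conditioning set:
  P1: blocked at collider Dosage (neither it nor any descendant is in the conditioning set).
  P2: blocked at collider Dosage (neither it nor any descendant is in the conditioning set).
  P3: blocked at collider AgeGroup (neither it nor any descendant is in the conditioning set).
The empty set is therefore the unique smallest valid set.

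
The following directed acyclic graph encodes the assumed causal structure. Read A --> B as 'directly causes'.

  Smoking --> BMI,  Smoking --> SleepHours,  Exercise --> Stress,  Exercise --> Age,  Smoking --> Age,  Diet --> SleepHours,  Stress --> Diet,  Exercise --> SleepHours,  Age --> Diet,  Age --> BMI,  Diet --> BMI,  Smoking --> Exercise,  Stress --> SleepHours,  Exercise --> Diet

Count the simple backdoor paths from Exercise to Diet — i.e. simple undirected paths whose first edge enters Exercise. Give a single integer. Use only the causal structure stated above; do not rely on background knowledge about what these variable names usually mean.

A backdoor path from Exercise to Diet is any simple undirected path whose first edge points into Exercise (i.e. leaves Exercise via a parent).
Parents of Exercise: {Smoking}.
Enumerating:
  P1: Exercise <- Smoking -> Age -> Diet
  P2: Exercise <- Smoking -> Age -> BMI <- Diet
  P3: Exercise <- Smoking -> SleepHours <- Stress -> Diet
  P4: Exercise <- Smoking -> SleepHours <- Diet
  P5: Exercise <- Smoking -> BMI <- Age -> Diet
  P6: Exercise <- Smoking -> BMI <- Diet
That exhausts the simple backdoor paths. Count: 6.

6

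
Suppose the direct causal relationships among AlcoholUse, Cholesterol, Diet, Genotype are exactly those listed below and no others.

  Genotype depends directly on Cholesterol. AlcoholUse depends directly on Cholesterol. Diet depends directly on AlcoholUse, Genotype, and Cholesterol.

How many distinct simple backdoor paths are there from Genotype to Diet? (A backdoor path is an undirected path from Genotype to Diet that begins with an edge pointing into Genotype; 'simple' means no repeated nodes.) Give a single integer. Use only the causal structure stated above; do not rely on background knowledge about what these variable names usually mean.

2

A backdoor path from Genotype to Diet is any simple undirected path whose first edge points into Genotype (i.e. leaves Genotype via a parent).
Parents of Genotype: {Cholesterol}.
Enumerating:
  P1: Genotype <- Cholesterol -> AlcoholUse -> Diet
  P2: Genotype <- Cholesterol -> Diet
That exhausts the simple backdoor paths. Count: 2.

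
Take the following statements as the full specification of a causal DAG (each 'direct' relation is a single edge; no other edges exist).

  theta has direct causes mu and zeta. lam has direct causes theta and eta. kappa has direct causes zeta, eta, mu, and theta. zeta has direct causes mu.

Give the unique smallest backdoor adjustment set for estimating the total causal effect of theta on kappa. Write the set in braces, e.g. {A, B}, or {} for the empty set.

Variables eligible for adjustment (non-descendants of theta, excluding theta and kappa): {eta, mu, zeta}.
Backdoor paths from theta to kappa:
  P1: theta <- mu -> zeta -> kappa
  P2: theta <- mu -> kappa
  P3: theta <- zeta <- mu -> kappa
  P4: theta <- zeta -> kappa
The empty set is not sufficient: P1 (theta <- mu -> zeta -> kappa) has no collider blocking it and no conditioned non-collider, so it is open.
Try {mu, zeta}:
  P1: blocked at fork node mu ∈ conditioning set.
  P2: blocked at fork node mu ∈ conditioning set.
  P3: blocked at chain node zeta ∈ conditioning set.
  P4: blocked at fork node zeta ∈ conditioning set.
{mu, zeta} contains no descendant of theta and blocks every backdoor path.
Every element of {mu, zeta} is needed (dropping mu leaves P2 open; dropping zeta leaves P4 open), so no proper subset is valid.
Among all size-2 subsets of the eligible variables, only {mu, zeta} blocks every backdoor path, so it is the unique smallest valid adjustment set.

{mu, zeta}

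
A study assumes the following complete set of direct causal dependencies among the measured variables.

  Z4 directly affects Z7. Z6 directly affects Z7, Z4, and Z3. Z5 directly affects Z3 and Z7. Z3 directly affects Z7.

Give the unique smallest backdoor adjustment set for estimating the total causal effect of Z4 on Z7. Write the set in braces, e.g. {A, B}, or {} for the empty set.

{Z6}

Variables eligible for adjustment (non-descendants of Z4, excluding Z4 and Z7): {Z3, Z5, Z6}.
Backdoor paths from Z4 to Z7:
  P1: Z4 <- Z6 -> Z3 <- Z5 -> Z7
  P2: Z4 <- Z6 -> Z3 -> Z7
  P3: Z4 <- Z6 -> Z7
The empty set is not sufficient: P2 (Z4 <- Z6 -> Z3 -> Z7) has no collider blocking it and no conditioned non-collider, so it is open.
Try {Z6}:
  P1: blocked at fork node Z6 ∈ conditioning set.
  P2: blocked at fork node Z6 ∈ conditioning set.
  P3: blocked at fork node Z6 ∈ conditioning set.
{Z6} contains no descendant of Z4 and blocks every backdoor path.
No other singleton works — e.g. {Z5} leaves P2 open — so {Z6} is the unique smallest valid adjustment set.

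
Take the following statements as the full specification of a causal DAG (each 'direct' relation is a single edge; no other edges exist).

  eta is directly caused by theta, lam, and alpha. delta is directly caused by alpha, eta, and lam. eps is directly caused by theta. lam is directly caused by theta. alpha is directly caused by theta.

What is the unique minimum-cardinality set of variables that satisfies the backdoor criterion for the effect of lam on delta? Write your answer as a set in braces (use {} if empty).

{theta}

Variables eligible for adjustment (non-descendants of lam, excluding lam and delta): {alpha, eps, theta}.
Backdoor paths from lam to delta:
  P1: lam <- theta -> alpha -> eta -> delta
  P2: lam <- theta -> alpha -> delta
  P3: lam <- theta -> eta <- alpha -> delta
  P4: lam <- theta -> eta -> delta
The empty set is not sufficient: P1 (lam <- theta -> alpha -> eta -> delta) has no collider blocking it and no conditioned non-collider, so it is open.
Try {theta}:
  P1: blocked at fork node theta ∈ conditioning set.
  P2: blocked at fork node theta ∈ conditioning set.
  P3: blocked at fork node theta ∈ conditioning set.
  P4: blocked at fork node theta ∈ conditioning set.
{theta} contains no descendant of lam and blocks every backdoor path.
No other singleton works — e.g. {alpha} leaves P4 open — so {theta} is the unique smallest valid adjustment set.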